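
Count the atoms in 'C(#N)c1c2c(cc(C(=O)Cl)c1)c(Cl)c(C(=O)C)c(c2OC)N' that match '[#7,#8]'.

Check the 22 heavy atoms by environment: 10× c (aromatic) → no; 5× C → no; 2× N → match; 2× Cl → no; 3× O → match.
Summing the matching environments: 2 + 3 = 5 matching atoms.

5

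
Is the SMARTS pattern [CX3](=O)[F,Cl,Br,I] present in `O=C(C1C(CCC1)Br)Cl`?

Yes

The pattern [CX3](=O)[F,Cl,Br,I] describes a carbonyl carbon bonded to a halogen — an acyl halide.
The molecule carries an acyl chloride (-C(=O)Cl), whose atoms satisfy every constraint of the query, so the pattern matches.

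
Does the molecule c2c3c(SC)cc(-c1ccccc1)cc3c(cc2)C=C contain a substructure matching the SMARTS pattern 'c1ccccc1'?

The pattern c1ccccc1 describes six aromatic carbons in a ring — a benzene ring.
The molecule carries a phenyl ring, whose atoms satisfy every constraint of the query, so the pattern matches.

Yes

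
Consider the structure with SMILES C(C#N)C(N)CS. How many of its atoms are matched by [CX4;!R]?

The query [CX4;!R] means: aliphatic carbon with four total connections, not in a ring.
Check the 7 heavy atoms by environment: 3× C (X4, acyclic) → match; 1× C (X2, acyclic) → no; 1× N (X1, acyclic) → no; 1× N (X3, acyclic) → no; 1× S (X2, acyclic) → no.
That gives 3 matching atoms.

3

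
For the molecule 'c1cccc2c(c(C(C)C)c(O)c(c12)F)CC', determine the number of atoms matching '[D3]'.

7

The query [D3] means: atom with exactly three heavy-atom neighbours.
Check the 17 heavy atoms by environment: 6× c (aromatic, D3) → match; 4× c (aromatic, D2) → no; 1× F (D1) → no; 1× C (D2) → no; 3× C (D1) → no; 1× O (D1) → no; 1× C (D3) → match.
Summing the matching environments: 6 + 1 = 7 matching atoms.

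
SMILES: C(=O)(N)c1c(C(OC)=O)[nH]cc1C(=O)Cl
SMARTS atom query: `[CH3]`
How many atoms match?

1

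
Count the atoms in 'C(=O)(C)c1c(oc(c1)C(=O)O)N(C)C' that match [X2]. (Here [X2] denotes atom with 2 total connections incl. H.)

2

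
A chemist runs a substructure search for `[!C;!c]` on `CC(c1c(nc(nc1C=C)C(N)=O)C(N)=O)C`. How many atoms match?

6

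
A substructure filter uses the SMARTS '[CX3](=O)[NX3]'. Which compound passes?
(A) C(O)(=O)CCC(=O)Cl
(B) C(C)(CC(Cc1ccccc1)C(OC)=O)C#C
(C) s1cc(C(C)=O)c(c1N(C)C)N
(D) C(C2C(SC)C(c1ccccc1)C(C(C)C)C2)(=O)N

D

[CX3](=O)[NX3] describes a carbonyl carbon bonded to a trivalent nitrogen (an amide).
(A) has a carboxylic acid group (-C(=O)OH) but the carbonyl is bonded to O, not to an NX3 nitrogen.
(B) has a methyl-ester group (-C(=O)OCH3) but the carbonyl is bonded to O, not to an NX3 nitrogen.
(C) has a primary amino group (-NH2) but the -NH2 is not attached to a carbonyl carbon.
(D) contains a primary amide (-C(=O)NH2), which satisfies every atom and bond constraint.
So the answer is (D).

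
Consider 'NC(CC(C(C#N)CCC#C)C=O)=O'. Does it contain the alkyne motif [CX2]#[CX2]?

Yes

The pattern [CX2]#[CX2] describes a carbon-carbon triple bond — an alkyne.
The molecule carries an ethynyl group (-C#CH), whose atoms satisfy every constraint of the query, so the pattern matches.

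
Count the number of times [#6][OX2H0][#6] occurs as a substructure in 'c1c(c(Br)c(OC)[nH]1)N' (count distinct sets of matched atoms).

[#6][OX2H0][#6] is the SMARTS for an ether: an aliphatic oxygen bridging two carbons with no H on the oxygen.
Exactly one fragment in the molecule meets all constraints, giving 1 match.

1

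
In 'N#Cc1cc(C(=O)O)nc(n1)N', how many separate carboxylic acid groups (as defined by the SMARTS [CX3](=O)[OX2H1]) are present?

1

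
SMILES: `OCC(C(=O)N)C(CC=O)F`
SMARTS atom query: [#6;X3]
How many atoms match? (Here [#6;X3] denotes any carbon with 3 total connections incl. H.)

2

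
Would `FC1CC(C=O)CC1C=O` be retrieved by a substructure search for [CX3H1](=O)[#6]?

Yes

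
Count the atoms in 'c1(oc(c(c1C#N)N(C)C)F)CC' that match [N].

The query [N] means: uppercase N matches aliphatic (non-aromatic) nitrogen only.
Check the 13 heavy atoms by environment: 1× o (aromatic) → no; 4× c (aromatic) → no; 5× C → no; 2× N → match; 1× F → no.
That gives 2 matching atoms.

2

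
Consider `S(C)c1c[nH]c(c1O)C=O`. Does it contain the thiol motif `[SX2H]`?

No

The pattern [SX2H] describes an aliphatic sulfur with two connections, one being H — a thiol.
The closest candidate here is a methylthio ether (-SCH3), but the sulfur has H0 (bonded to two carbons), not H1. No other fragment satisfies the full query, so there is no match.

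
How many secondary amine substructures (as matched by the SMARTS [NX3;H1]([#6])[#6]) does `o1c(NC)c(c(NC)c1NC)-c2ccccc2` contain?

3

[NX3;H1]([#6])[#6] is the SMARTS for a secondary amine: a trivalent nitrogen with one H, bonded to two carbons.
The molecule carries 3 separate instances of an N-methylamino group (-NHCH3) meeting every constraint; each maps to a distinct set of atoms, giving 3 matches.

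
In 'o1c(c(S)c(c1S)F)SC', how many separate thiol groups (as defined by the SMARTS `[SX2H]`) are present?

2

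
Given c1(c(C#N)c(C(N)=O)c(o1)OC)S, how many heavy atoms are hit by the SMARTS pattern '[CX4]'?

1

The query [CX4] means: C with X4: aliphatic carbon with exactly 4 total connections (bonds + H).
Check the 13 heavy atoms by environment: 1× o (aromatic, X2) → no; 4× c (aromatic, X3) → no; 1× S (X2) → no; 1× O (X2) → no; 1× C (X4) → match; 1× C (X3) → no; 1× O (X1) → no; 1× N (X3) → no; 1× C (X2) → no; 1× N (X1) → no.
That gives 1 matching atom.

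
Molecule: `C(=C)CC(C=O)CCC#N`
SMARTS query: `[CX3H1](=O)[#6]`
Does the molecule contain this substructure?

Yes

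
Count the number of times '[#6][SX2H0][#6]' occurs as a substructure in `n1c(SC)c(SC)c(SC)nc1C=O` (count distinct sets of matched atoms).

3

[#6][SX2H0][#6] is the SMARTS for a thioether: an aliphatic sulfur bridging two carbons with no H on the sulfur.
The molecule carries 3 separate instances of a methylthio ether (-SCH3) meeting every constraint; each maps to a distinct set of atoms, giving 3 matches.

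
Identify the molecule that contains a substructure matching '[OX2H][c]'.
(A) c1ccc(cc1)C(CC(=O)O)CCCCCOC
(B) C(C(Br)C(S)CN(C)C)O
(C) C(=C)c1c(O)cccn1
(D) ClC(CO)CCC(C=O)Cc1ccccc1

C

[OX2H][c] describes a hydroxyl oxygen attached to an aromatic carbon (a phenol).
(A) has a methoxy ether (-OCH3) but the oxygen has H0, not H1.
(B) has a hydroxyl group (-OH) but the -OH is on an aliphatic carbon, not an aromatic c.
(C) contains a hydroxyl group (-OH), which satisfies every atom and bond constraint.
(D) has a hydroxyl group (-OH) but the -OH is on an aliphatic carbon, not an aromatic c.
So the answer is (C).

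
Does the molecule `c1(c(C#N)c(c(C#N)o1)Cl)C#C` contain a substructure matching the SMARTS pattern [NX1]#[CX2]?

Yes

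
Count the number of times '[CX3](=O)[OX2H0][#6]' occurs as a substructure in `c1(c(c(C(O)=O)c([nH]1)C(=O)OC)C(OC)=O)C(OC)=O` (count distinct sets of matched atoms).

[CX3](=O)[OX2H0][#6] is the SMARTS for an ester: a carbonyl carbon bonded to an oxygen that is itself bonded to carbon (no H on that O).
The molecule carries 3 separate instances of a methyl-ester group (-C(=O)OCH3) meeting every constraint; each maps to a distinct set of atoms, giving 3 matches.

3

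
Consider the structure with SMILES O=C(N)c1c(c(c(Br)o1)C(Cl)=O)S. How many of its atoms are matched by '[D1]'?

Check the 13 heavy atoms by environment: 1× o (aromatic, D2) → no; 4× c (aromatic, D3) → no; 2× C (D3) → no; 2× O (D1) → match; 1× N (D1) → match; 1× S (D1) → match; 1× Br (D1) → match; 1× Cl (D1) → match.
Summing the matching environments: 2 + 1 + 1 + 1 + 1 = 6 matching atoms.

6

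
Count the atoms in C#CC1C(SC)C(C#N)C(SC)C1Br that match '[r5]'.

5

The query [r5] means: r5 matches atoms in a five-membered ring.
Check the 14 heavy atoms by environment: 5× C (in 5-ring) → match; 5× C (acyclic) → no; 2× S (acyclic) → no; 1× N (acyclic) → no; 1× Br (acyclic) → no.
That gives 5 matching atoms.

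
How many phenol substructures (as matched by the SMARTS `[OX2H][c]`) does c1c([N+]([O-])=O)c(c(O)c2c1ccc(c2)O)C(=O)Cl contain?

2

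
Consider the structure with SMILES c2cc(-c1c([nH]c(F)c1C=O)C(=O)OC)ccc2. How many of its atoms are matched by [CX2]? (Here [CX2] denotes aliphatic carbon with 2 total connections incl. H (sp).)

0

The query [CX2] means: C with X2: aliphatic carbon with exactly 2 total connections.
Check the 18 heavy atoms by environment: 1× n (aromatic, X3) → no; 10× c (aromatic, X3) → no; 2× C (X3) → no; 2× O (X1) → no; 1× O (X2) → no; 1× C (X4) → no; 1× F (X1) → no.
No environment satisfies the query, so 0 matching atoms.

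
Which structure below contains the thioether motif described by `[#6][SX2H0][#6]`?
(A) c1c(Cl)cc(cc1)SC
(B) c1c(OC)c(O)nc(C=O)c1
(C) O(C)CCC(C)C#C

A

[#6][SX2H0][#6] describes an aliphatic sulfur bridging two carbons with no H on the sulfur (a thioether).
(A) contains a methylthio ether (-SCH3), which satisfies every atom and bond constraint.
(B) has a methoxy ether (-OCH3) but the bridging atom is O, not S.
(C) has a methoxy ether (-OCH3) but the bridging atom is O, not S.
So the answer is (A).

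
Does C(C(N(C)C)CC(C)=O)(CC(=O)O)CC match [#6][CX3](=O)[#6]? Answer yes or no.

Yes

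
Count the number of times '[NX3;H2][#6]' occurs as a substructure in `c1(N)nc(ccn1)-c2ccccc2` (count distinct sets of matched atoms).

[NX3;H2][#6] is the SMARTS for a primary amine: a trivalent nitrogen with two H attached to carbon.
Exactly one fragment in the molecule meets all constraints, giving 1 match.

1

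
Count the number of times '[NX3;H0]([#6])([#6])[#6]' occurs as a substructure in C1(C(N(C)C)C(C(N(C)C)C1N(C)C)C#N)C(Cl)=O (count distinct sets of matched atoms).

[NX3;H0]([#6])([#6])[#6] is the SMARTS for a tertiary amine: a trivalent nitrogen with no H, bonded to three carbons.
The molecule carries 3 separate instances of a dimethylamino group (-N(CH3)2) meeting every constraint; each maps to a distinct set of atoms, giving 3 matches.

3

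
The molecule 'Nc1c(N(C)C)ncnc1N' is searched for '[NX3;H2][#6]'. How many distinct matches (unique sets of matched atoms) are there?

[NX3;H2][#6] is the SMARTS for a primary amine: a trivalent nitrogen with two H attached to carbon.
The molecule carries 2 separate instances of a primary amino group (-NH2) meeting every constraint; each maps to a distinct set of atoms, giving 2 matches.

2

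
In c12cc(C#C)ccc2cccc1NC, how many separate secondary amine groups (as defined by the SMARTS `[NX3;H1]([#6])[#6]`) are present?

1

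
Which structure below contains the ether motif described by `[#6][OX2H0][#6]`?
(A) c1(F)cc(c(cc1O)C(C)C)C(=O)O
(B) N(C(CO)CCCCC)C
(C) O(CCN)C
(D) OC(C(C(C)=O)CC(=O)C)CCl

C

[#6][OX2H0][#6] describes an aliphatic oxygen bridging two carbons with no H on the oxygen (an ether).
(A) has a hydroxyl group (-OH) but the oxygen has H1, not H0 bridging two carbons.
(B) has a hydroxyl group (-OH) but the oxygen has H1, not H0 bridging two carbons.
(C) contains a methoxy ether (-OCH3), which satisfies every atom and bond constraint.
(D) has a hydroxyl group (-OH) but the oxygen has H1, not H0 bridging two carbons.
So the answer is (C).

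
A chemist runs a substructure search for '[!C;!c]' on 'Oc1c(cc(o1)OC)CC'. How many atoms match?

3

Check the 10 heavy atoms by environment: 1× o (aromatic) → match; 4× c (aromatic) → no; 3× C → no; 2× O → match.
Summing the matching environments: 1 + 2 = 3 matching atoms.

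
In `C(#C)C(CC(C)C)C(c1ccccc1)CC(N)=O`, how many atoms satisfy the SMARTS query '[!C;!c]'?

2

The query [!C;!c] means: neither aliphatic nor aromatic carbon — same as [!#6].
Check the 18 heavy atoms by environment: 10× C → no; 6× c (aromatic) → no; 1× O → match; 1× N → match.
Summing the matching environments: 1 + 1 = 2 matching atoms.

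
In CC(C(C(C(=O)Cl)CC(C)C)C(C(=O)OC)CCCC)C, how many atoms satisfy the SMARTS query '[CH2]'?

Check the 21 heavy atoms by environment: 4× C (H2) → match; 5× C (H1) → no; 6× C (H3) → no; 2× C (H0) → no; 3× O (H0) → no; 1× Cl (H0) → no.
That gives 4 matching atoms.

4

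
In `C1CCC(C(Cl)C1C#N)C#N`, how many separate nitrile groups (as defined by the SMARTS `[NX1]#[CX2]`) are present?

2

[NX1]#[CX2] is the SMARTS for a nitrile: a nitrogen triple-bonded to a two-connected carbon.
The molecule carries 2 separate instances of a nitrile (-C#N) meeting every constraint; each maps to a distinct set of atoms, giving 2 matches.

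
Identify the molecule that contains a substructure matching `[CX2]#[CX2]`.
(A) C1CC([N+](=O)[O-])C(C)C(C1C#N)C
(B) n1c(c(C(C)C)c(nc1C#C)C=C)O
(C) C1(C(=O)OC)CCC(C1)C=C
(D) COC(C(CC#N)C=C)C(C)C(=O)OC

[CX2]#[CX2] describes a carbon-carbon triple bond (an alkyne).
(A) has a nitrile (-C#N) but the triple bond is C#N, not C#C.
(B) contains an ethynyl group (-C#CH), which satisfies every atom and bond constraint.
(C) has a vinyl group (-CH=CH2) but the C=C is a double bond; both carbons are CX3, not CX2.
(D) has a vinyl group (-CH=CH2) but the C=C is a double bond; both carbons are CX3, not CX2.
So the answer is (B).

B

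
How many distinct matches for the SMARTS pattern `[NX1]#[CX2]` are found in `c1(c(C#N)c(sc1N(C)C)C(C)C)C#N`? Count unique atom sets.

[NX1]#[CX2] is the SMARTS for a nitrile: a nitrogen triple-bonded to a two-connected carbon.
The molecule carries 2 separate instances of a nitrile (-C#N) meeting every constraint; each maps to a distinct set of atoms, giving 2 matches.

2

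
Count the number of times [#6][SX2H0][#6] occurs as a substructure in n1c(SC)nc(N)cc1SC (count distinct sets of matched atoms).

[#6][SX2H0][#6] is the SMARTS for a thioether: an aliphatic sulfur bridging two carbons with no H on the sulfur.
The molecule carries 2 separate instances of a methylthio ether (-SCH3) meeting every constraint; each maps to a distinct set of atoms, giving 2 matches.

2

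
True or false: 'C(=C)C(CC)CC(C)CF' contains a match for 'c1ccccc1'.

False

The pattern c1ccccc1 describes six aromatic carbons in a ring — a benzene ring.
The closest candidate here is a methyl group (-CH3), but no six-membered all-carbon aromatic ring is present. No other fragment satisfies the full query, so there is no match.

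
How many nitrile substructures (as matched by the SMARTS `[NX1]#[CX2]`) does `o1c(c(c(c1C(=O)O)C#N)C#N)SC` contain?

[NX1]#[CX2] is the SMARTS for a nitrile: a nitrogen triple-bonded to a two-connected carbon.
The molecule carries 2 separate instances of a nitrile (-C#N) meeting every constraint; each maps to a distinct set of atoms, giving 2 matches.

2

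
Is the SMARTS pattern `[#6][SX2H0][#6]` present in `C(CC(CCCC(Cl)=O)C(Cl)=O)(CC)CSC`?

Yes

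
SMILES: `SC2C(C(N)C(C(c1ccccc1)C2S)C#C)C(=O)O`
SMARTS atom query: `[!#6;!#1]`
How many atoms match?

5

Check the 20 heavy atoms by environment: 9× C → no; 6× c (aromatic) → no; 2× S → match; 2× O → match; 1× N → match.
Summing the matching environments: 2 + 2 + 1 = 5 matching atoms.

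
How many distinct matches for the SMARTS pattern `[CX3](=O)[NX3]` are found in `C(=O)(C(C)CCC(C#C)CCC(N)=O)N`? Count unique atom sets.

2

[CX3](=O)[NX3] is the SMARTS for an amide: a carbonyl carbon bonded to a trivalent nitrogen.
The molecule carries 2 separate instances of a primary amide (-C(=O)NH2) meeting every constraint; each maps to a distinct set of atoms, giving 2 matches.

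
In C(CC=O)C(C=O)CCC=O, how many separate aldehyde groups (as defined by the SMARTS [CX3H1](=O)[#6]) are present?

[CX3H1](=O)[#6] is the SMARTS for an aldehyde: an sp2 carbon with one H, double-bonded to O and single-bonded to carbon.
The molecule carries 3 separate instances of an aldehyde (-CHO) meeting every constraint; each maps to a distinct set of atoms, giving 3 matches.

3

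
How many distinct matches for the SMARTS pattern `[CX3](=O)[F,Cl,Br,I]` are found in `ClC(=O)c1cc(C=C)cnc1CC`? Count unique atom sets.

1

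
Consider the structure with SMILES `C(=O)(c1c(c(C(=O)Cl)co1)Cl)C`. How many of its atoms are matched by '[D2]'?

Check the 12 heavy atoms by environment: 1× o (aromatic, D2) → match; 1× c (aromatic, D2) → match; 3× c (aromatic, D3) → no; 2× Cl (D1) → no; 2× C (D3) → no; 2× O (D1) → no; 1× C (D1) → no.
Summing the matching environments: 1 + 1 = 2 matching atoms.

2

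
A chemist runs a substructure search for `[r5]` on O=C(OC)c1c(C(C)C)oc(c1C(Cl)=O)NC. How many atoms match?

5

The query [r5] means: r5 matches atoms in a five-membered ring.
Check the 17 heavy atoms by environment: 1× o (aromatic, in 5-ring) → match; 4× c (aromatic, in 5-ring) → match; 7× C (acyclic) → no; 3× O (acyclic) → no; 1× Cl (acyclic) → no; 1× N (acyclic) → no.
Summing the matching environments: 1 + 4 = 5 matching atoms.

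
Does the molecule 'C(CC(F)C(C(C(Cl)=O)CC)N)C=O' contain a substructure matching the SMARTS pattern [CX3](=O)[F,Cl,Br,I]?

The pattern [CX3](=O)[F,Cl,Br,I] describes a carbonyl carbon bonded to a halogen — an acyl halide.
The molecule carries an acyl chloride (-C(=O)Cl), whose atoms satisfy every constraint of the query, so the pattern matches.

Yes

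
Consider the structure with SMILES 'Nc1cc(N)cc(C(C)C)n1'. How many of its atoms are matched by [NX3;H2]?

Check the 11 heavy atoms by environment: 1× n (aromatic, H0, X2) → no; 3× c (aromatic, H0, X3) → no; 2× c (aromatic, H1, X3) → no; 2× N (H2, X3) → match; 1× C (H1, X4) → no; 2× C (H3, X4) → no.
That gives 2 matching atoms.

2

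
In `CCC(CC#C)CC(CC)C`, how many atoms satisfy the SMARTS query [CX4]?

Check the 11 heavy atoms by environment: 9× C (X4) → match; 2× C (X2) → no.
That gives 9 matching atoms.

9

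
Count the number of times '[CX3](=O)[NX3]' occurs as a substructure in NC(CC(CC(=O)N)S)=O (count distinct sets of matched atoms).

[CX3](=O)[NX3] is the SMARTS for an amide: a carbonyl carbon bonded to a trivalent nitrogen.
The molecule carries 2 separate instances of a primary amide (-C(=O)NH2) meeting every constraint; each maps to a distinct set of atoms, giving 2 matches.

2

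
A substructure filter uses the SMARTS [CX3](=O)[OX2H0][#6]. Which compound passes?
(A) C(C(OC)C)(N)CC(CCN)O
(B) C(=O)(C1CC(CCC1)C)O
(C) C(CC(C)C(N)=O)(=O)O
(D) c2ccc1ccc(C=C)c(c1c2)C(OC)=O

[CX3](=O)[OX2H0][#6] describes a carbonyl carbon bonded to an oxygen that is itself bonded to carbon (no H on that O) (an ester).
(A) has a methoxy ether (-OCH3) but the ether oxygen is not adjacent to a C=O carbon.
(B) has a carboxylic acid group (-C(=O)OH) but the singly-bonded O carries H (OX2H1, not H0).
(C) has a carboxylic acid group (-C(=O)OH) but the singly-bonded O carries H (OX2H1, not H0).
(D) contains a methyl-ester group (-C(=O)OCH3), which satisfies every atom and bond constraint.
So the answer is (D).

D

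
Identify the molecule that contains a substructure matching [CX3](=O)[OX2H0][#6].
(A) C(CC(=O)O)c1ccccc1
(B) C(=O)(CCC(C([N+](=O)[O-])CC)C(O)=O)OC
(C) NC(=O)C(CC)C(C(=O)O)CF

[CX3](=O)[OX2H0][#6] describes a carbonyl carbon bonded to an oxygen that is itself bonded to carbon (no H on that O) (an ester).
(A) has a carboxylic acid group (-C(=O)OH) but the singly-bonded O carries H (OX2H1, not H0).
(B) contains a methyl-ester group (-C(=O)OCH3), which satisfies every atom and bond constraint.
(C) has a carboxylic acid group (-C(=O)OH) but the singly-bonded O carries H (OX2H1, not H0).
So the answer is (B).

B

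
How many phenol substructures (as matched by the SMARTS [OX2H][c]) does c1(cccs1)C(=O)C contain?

0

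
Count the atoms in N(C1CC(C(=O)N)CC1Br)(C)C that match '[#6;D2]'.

The query [#6;D2] means: any carbon bonded to exactly two heavy atoms.
Check the 12 heavy atoms by environment: 4× C (D3) → no; 2× C (D2) → match; 1× N (D3) → no; 2× C (D1) → no; 1× O (D1) → no; 1× N (D1) → no; 1× Br (D1) → no.
That gives 2 matching atoms.

2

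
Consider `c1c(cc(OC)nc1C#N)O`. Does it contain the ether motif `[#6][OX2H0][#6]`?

The pattern [#6][OX2H0][#6] describes an aliphatic oxygen bridging two carbons with no H on the oxygen — an ether.
The molecule carries a methoxy ether (-OCH3), whose atoms satisfy every constraint of the query, so the pattern matches.

Yes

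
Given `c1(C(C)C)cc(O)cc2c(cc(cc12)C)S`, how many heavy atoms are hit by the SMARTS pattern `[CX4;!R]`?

The query [CX4;!R] means: aliphatic carbon with four total connections, not in a ring.
Check the 16 heavy atoms by environment: 10× c (aromatic, X3, in 6-ring) → no; 1× O (X2, acyclic) → no; 4× C (X4, acyclic) → match; 1× S (X2, acyclic) → no.
That gives 4 matching atoms.

4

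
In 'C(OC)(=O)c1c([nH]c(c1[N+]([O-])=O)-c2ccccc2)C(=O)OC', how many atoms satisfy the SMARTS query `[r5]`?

5

Check the 22 heavy atoms by environment: 1× n (aromatic, in 5-ring) → match; 4× c (aromatic, in 5-ring) → match; 6× c (aromatic, in 6-ring) → no; 4× C (acyclic) → no; 5× O (acyclic) → no; 1× N (charge +1, acyclic) → no; 1× O (charge -1, acyclic) → no.
Summing the matching environments: 1 + 4 = 5 matching atoms.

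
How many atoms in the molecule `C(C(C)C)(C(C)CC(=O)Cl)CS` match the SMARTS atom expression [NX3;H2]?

0

Check the 12 heavy atoms by environment: 2× C (H2, X4) → no; 3× C (H1, X4) → no; 1× S (H1, X2) → no; 1× C (H0, X3) → no; 1× O (H0, X1) → no; 1× Cl (H0, X1) → no; 3× C (H3, X4) → no.
No environment satisfies the query, so 0 matching atoms.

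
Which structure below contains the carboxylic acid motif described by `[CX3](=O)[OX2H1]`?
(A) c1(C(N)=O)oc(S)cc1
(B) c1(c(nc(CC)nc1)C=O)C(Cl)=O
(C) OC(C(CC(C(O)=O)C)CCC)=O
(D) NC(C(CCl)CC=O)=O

C

[CX3](=O)[OX2H1] describes an sp2 carbon double-bonded to O and single-bonded to an -OH oxygen (a carboxylic acid).
(A) has a primary amide (-C(=O)NH2) but the carbonyl is bonded to N, not to an -OH oxygen.
(B) has an acyl chloride (-C(=O)Cl) but the carbonyl is bonded to Cl, not to an -OH oxygen.
(C) contains a carboxylic acid group (-C(=O)OH), which satisfies every atom and bond constraint.
(D) has an aldehyde (-CHO) but there is no singly-bonded oxygen on the carbonyl carbon.
So the answer is (C).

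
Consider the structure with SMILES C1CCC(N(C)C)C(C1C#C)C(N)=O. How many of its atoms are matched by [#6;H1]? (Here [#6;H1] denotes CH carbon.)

4

Check the 14 heavy atoms by environment: 3× C (H2) → no; 4× C (H1) → match; 1× N (H0) → no; 2× C (H3) → no; 2× C (H0) → no; 1× O (H0) → no; 1× N (H2) → no.
That gives 4 matching atoms.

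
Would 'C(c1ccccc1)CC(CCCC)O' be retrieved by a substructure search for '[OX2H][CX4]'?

Yes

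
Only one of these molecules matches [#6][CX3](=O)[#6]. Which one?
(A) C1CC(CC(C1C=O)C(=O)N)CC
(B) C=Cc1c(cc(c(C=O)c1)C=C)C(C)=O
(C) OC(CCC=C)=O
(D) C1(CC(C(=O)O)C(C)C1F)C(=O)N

B

[#6][CX3](=O)[#6] describes a carbonyl carbon (no H) flanked by two carbons (a ketone).
(A) has an aldehyde (-CHO) but the carbonyl carbon has H1, so it is not flanked by two carbons.
(B) contains an acetyl/ketone group (-C(=O)CH3), which satisfies every atom and bond constraint.
(C) has a carboxylic acid group (-C(=O)OH) but one neighbour of the carbonyl carbon is O, not C.
(D) has a primary amide (-C(=O)NH2) but one neighbour of the carbonyl carbon is N, not C.
So the answer is (B).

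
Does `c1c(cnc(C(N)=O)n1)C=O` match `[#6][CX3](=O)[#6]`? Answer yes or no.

The pattern [#6][CX3](=O)[#6] describes a carbonyl carbon (no H) flanked by two carbons — a ketone.
The closest candidate here is a primary amide (-C(=O)NH2), but one neighbour of the carbonyl carbon is N, not C. No other fragment satisfies the full query, so there is no match.

No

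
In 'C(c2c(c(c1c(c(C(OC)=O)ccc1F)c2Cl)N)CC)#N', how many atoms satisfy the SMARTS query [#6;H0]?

10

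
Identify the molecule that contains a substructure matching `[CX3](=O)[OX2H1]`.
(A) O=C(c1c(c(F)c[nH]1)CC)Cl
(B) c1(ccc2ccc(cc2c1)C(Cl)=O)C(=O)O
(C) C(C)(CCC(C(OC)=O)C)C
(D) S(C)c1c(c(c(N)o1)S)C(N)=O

B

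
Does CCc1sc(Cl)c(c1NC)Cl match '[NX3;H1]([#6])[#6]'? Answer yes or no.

Yes

The pattern [NX3;H1]([#6])[#6] describes a trivalent nitrogen with one H, bonded to two carbons — a secondary amine.
The molecule carries an N-methylamino group (-NHCH3), whose atoms satisfy every constraint of the query, so the pattern matches.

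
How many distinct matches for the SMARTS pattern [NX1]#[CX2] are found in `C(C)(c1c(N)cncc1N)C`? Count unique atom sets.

0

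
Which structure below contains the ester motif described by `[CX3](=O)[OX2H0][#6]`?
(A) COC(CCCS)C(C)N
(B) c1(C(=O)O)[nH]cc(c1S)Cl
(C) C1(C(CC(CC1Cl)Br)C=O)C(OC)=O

C

[CX3](=O)[OX2H0][#6] describes a carbonyl carbon bonded to an oxygen that is itself bonded to carbon (no H on that O) (an ester).
(A) has a methoxy ether (-OCH3) but the ether oxygen is not adjacent to a C=O carbon.
(B) has a carboxylic acid group (-C(=O)OH) but the singly-bonded O carries H (OX2H1, not H0).
(C) contains a methyl-ester group (-C(=O)OCH3), which satisfies every atom and bond constraint.
So the answer is (C).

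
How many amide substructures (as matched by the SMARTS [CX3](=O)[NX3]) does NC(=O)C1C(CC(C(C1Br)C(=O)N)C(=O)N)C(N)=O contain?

4

[CX3](=O)[NX3] is the SMARTS for an amide: a carbonyl carbon bonded to a trivalent nitrogen.
The molecule carries 4 separate instances of a primary amide (-C(=O)NH2) meeting every constraint; each maps to a distinct set of atoms, giving 4 matches.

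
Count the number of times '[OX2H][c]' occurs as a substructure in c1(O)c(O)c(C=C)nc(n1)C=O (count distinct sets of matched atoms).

2

[OX2H][c] is the SMARTS for a phenol: a hydroxyl oxygen attached to an aromatic carbon.
The molecule carries 2 separate instances of a hydroxyl group (-OH) meeting every constraint; each maps to a distinct set of atoms, giving 2 matches.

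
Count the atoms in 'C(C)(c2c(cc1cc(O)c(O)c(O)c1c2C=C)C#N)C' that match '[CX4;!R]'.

3

The query [CX4;!R] means: aliphatic carbon with four total connections, not in a ring.
Check the 20 heavy atoms by environment: 10× c (aromatic, X3, in 6-ring) → no; 3× C (X4, acyclic) → match; 2× C (X3, acyclic) → no; 3× O (X2, acyclic) → no; 1× C (X2, acyclic) → no; 1× N (X1, acyclic) → no.
That gives 3 matching atoms.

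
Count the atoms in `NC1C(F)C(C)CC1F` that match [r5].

The query [r5] means: r5 matches atoms in a five-membered ring.
Check the 9 heavy atoms by environment: 5× C (in 5-ring) → match; 1× C (acyclic) → no; 2× F (acyclic) → no; 1× N (acyclic) → no.
That gives 5 matching atoms.

5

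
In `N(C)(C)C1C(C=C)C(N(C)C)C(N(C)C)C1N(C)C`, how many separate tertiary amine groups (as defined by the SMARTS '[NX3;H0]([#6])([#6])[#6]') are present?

[NX3;H0]([#6])([#6])[#6] is the SMARTS for a tertiary amine: a trivalent nitrogen with no H, bonded to three carbons.
The molecule carries 4 separate instances of a dimethylamino group (-N(CH3)2) meeting every constraint; each maps to a distinct set of atoms, giving 4 matches.

4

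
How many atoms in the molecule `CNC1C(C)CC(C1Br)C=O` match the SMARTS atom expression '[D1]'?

4

The query [D1] means: atom with exactly one heavy-atom neighbour (degree 1).
Check the 11 heavy atoms by environment: 4× C (D3) → no; 2× C (D2) → no; 1× Br (D1) → match; 1× N (D2) → no; 2× C (D1) → match; 1× O (D1) → match.
Summing the matching environments: 1 + 2 + 1 = 4 matching atoms.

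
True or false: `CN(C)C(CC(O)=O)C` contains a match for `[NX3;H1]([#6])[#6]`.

False

The pattern [NX3;H1]([#6])[#6] describes a trivalent nitrogen with one H, bonded to two carbons — a secondary amine.
The closest candidate here is a dimethylamino group (-N(CH3)2), but the nitrogen has H0, not H1. No other fragment satisfies the full query, so there is no match.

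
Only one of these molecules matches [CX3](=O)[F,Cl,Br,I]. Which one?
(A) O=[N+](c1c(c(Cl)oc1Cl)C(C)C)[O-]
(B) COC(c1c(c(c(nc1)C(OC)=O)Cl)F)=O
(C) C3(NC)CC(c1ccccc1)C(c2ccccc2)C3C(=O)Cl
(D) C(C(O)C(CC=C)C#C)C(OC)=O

[CX3](=O)[F,Cl,Br,I] describes a carbonyl carbon bonded to a halogen (an acyl halide).
(A) has a chloro substituent but the Cl is not on a carbonyl carbon.
(B) has a chloro substituent but the Cl is not on a carbonyl carbon.
(C) contains an acyl chloride (-C(=O)Cl), which satisfies every atom and bond constraint.
(D) has a methyl-ester group (-C(=O)OCH3) but the carbonyl is bonded to -O-C, not to a halogen.
So the answer is (C).

C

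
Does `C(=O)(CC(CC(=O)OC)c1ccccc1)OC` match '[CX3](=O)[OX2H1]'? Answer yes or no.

No

The pattern [CX3](=O)[OX2H1] describes an sp2 carbon double-bonded to O and single-bonded to an -OH oxygen — a carboxylic acid.
The closest candidate here is a methyl-ester group (-C(=O)OCH3), but the singly-bonded O has no H (OX2H0, not OX2H1). No other fragment satisfies the full query, so there is no match.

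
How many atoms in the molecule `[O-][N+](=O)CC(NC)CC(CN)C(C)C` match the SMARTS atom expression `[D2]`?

4

The query [D2] means: atom with exactly two heavy-atom neighbours.
Check the 14 heavy atoms by environment: 3× C (D2) → match; 3× C (D3) → no; 3× C (D1) → no; 1× N (charge +1, D3) → no; 1× O (charge -1, D1) → no; 1× O (D1) → no; 1× N (D1) → no; 1× N (D2) → match.
Summing the matching environments: 3 + 1 = 4 matching atoms.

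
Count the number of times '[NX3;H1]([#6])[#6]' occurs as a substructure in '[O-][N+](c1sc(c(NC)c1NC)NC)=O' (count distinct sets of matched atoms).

3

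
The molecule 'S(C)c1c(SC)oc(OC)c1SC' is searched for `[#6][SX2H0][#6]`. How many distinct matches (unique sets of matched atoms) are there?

[#6][SX2H0][#6] is the SMARTS for a thioether: an aliphatic sulfur bridging two carbons with no H on the sulfur.
The molecule carries 3 separate instances of a methylthio ether (-SCH3) meeting every constraint; each maps to a distinct set of atoms, giving 3 matches.

3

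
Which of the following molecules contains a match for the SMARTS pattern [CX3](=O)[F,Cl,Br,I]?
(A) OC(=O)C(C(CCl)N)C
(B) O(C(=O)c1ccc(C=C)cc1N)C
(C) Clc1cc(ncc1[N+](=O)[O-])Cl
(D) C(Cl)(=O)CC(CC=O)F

D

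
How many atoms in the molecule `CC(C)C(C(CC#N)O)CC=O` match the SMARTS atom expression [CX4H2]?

2

The query [CX4H2] means: sp3 carbon (X4) with exactly two hydrogens.
Check the 12 heavy atoms by environment: 2× C (H2, X4) → match; 3× C (H1, X4) → no; 2× C (H3, X4) → no; 1× C (H1, X3) → no; 1× O (H0, X1) → no; 1× O (H1, X2) → no; 1× C (H0, X2) → no; 1× N (H0, X1) → no.
That gives 2 matching atoms.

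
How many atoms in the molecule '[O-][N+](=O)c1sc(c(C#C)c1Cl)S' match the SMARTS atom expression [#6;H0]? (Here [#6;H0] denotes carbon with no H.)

5

The query [#6;H0] means: any carbon with no attached hydrogen.
Check the 12 heavy atoms by environment: 1× s (aromatic, H0) → no; 4× c (aromatic, H0) → match; 1× N (charge +1, H0) → no; 1× O (charge -1, H0) → no; 1× O (H0) → no; 1× Cl (H0) → no; 1× S (H1) → no; 1× C (H0) → match; 1× C (H1) → no.
Summing the matching environments: 4 + 1 = 5 matching atoms.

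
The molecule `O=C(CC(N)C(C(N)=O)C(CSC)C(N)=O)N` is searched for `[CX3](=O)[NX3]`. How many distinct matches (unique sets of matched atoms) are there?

3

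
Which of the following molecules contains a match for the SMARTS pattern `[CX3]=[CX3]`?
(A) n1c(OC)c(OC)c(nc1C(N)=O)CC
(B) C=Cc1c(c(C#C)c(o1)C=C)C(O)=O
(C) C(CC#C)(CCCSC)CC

B

[CX3]=[CX3] describes a non-aromatic C=C double bond between two sp2 carbons (an alkene).
(A) has an ethyl group (-CH2CH3) but its C-C bond is a single bond between CX4 carbons, not CX3=CX3.
(B) contains a vinyl group (-CH=CH2), which satisfies every atom and bond constraint.
(C) has an ethynyl group (-C#CH) but the C-C bond is a triple bond, not a double bond.
So the answer is (B).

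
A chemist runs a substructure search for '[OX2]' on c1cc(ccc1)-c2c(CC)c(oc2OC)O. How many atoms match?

2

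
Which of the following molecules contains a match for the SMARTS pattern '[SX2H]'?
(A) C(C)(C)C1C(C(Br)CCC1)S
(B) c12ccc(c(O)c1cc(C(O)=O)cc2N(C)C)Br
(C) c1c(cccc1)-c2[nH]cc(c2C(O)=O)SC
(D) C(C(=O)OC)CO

[SX2H] describes an aliphatic sulfur with two connections, one being H (a thiol).
(A) contains a thiol (-SH), which satisfies every atom and bond constraint.
(B) has a hydroxyl group (-OH) but it is an -OH, not an -SH.
(C) has a methylthio ether (-SCH3) but the sulfur has H0 (bonded to two carbons), not H1.
(D) has a hydroxyl group (-OH) but it is an -OH, not an -SH.
So the answer is (A).

A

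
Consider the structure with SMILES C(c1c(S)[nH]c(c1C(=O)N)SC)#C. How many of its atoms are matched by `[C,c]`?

The query [C,c] means: comma = OR; matches aliphatic or aromatic carbon — same as #6.
Check the 13 heavy atoms by environment: 1× n (aromatic) → no; 4× c (aromatic) → match; 4× C → match; 1× O → no; 1× N → no; 2× S → no.
Summing the matching environments: 4 + 4 = 8 matching atoms.

8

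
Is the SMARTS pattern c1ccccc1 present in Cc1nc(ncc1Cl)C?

The pattern c1ccccc1 describes six aromatic carbons in a ring — a benzene ring.
The closest candidate here is a methyl group (-CH3), but no six-membered all-carbon aromatic ring is present. No other fragment satisfies the full query, so there is no match.

No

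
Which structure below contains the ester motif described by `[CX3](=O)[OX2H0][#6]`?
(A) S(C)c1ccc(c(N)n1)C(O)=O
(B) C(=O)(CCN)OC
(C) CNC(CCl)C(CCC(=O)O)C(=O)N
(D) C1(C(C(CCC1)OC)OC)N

[CX3](=O)[OX2H0][#6] describes a carbonyl carbon bonded to an oxygen that is itself bonded to carbon (no H on that O) (an ester).
(A) has a carboxylic acid group (-C(=O)OH) but the singly-bonded O carries H (OX2H1, not H0).
(B) contains a methyl-ester group (-C(=O)OCH3), which satisfies every atom and bond constraint.
(C) has a primary amide (-C(=O)NH2) but the carbonyl is bonded to N, not to an O-C linkage.
(D) has a methoxy ether (-OCH3) but the ether oxygen is not adjacent to a C=O carbon.
So the answer is (B).

B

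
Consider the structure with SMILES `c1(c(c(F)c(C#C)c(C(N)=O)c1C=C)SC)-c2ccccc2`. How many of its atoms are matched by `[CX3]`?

3

The query [CX3] means: C with X3: aliphatic carbon with exactly 3 total connections.
Check the 22 heavy atoms by environment: 12× c (aromatic, X3) → no; 3× C (X3) → match; 1× O (X1) → no; 1× N (X3) → no; 2× C (X2) → no; 1× S (X2) → no; 1× C (X4) → no; 1× F (X1) → no.
That gives 3 matching atoms.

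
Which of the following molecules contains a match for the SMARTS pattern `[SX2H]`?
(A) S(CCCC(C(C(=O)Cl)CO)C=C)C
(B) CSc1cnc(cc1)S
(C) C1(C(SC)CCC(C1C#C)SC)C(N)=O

B

[SX2H] describes an aliphatic sulfur with two connections, one being H (a thiol).
(A) has a hydroxyl group (-OH) but it is an -OH, not an -SH.
(B) contains a thiol (-SH), which satisfies every atom and bond constraint.
(C) has a methylthio ether (-SCH3) but the sulfur has H0 (bonded to two carbons), not H1.
So the answer is (B).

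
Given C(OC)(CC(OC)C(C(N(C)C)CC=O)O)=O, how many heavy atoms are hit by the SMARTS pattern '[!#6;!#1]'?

Check the 17 heavy atoms by environment: 11× C → no; 5× O → match; 1× N → match.
Summing the matching environments: 5 + 1 = 6 matching atoms.

6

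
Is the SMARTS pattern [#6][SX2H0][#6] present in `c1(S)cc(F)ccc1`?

No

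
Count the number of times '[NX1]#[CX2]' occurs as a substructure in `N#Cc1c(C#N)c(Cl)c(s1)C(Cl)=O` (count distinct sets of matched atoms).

[NX1]#[CX2] is the SMARTS for a nitrile: a nitrogen triple-bonded to a two-connected carbon.
The molecule carries 2 separate instances of a nitrile (-C#N) meeting every constraint; each maps to a distinct set of atoms, giving 2 matches.

2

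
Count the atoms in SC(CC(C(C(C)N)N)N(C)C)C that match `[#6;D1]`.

Check the 13 heavy atoms by environment: 4× C (D1) → match; 4× C (D3) → no; 1× C (D2) → no; 2× N (D1) → no; 1× S (D1) → no; 1× N (D3) → no.
That gives 4 matching atoms.

4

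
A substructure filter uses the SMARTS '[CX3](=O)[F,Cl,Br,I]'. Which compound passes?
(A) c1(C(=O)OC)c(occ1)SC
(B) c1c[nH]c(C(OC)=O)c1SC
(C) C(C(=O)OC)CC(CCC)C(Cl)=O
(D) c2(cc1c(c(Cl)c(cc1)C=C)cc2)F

[CX3](=O)[F,Cl,Br,I] describes a carbonyl carbon bonded to a halogen (an acyl halide).
(A) has a methyl-ester group (-C(=O)OCH3) but the carbonyl is bonded to -O-C, not to a halogen.
(B) has a methyl-ester group (-C(=O)OCH3) but the carbonyl is bonded to -O-C, not to a halogen.
(C) contains an acyl chloride (-C(=O)Cl), which satisfies every atom and bond constraint.
(D) has a chloro substituent but the Cl is not on a carbonyl carbon.
So the answer is (C).

C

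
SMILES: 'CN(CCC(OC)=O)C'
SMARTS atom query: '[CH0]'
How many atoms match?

1

The query [CH0] means: aliphatic carbon with no attached hydrogen.
Check the 9 heavy atoms by environment: 2× C (H2) → no; 1× N (H0) → no; 3× C (H3) → no; 1× C (H0) → match; 2× O (H0) → no.
That gives 1 matching atom.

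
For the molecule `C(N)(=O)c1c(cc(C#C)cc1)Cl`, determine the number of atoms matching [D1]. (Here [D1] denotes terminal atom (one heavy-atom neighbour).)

4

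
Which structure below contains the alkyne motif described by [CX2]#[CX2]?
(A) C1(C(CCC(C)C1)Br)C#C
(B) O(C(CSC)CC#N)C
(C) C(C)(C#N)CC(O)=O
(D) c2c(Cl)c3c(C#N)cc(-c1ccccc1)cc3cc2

A

[CX2]#[CX2] describes a carbon-carbon triple bond (an alkyne).
(A) contains an ethynyl group (-C#CH), which satisfies every atom and bond constraint.
(B) has a nitrile (-C#N) but the triple bond is C#N, not C#C.
(C) has a nitrile (-C#N) but the triple bond is C#N, not C#C.
(D) has a nitrile (-C#N) but the triple bond is C#N, not C#C.
So the answer is (A).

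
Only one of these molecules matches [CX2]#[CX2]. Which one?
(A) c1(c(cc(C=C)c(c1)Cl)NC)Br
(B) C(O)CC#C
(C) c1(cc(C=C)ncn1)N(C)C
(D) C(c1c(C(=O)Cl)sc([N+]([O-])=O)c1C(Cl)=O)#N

[CX2]#[CX2] describes a carbon-carbon triple bond (an alkyne).
(A) has a vinyl group (-CH=CH2) but the C=C is a double bond; both carbons are CX3, not CX2.
(B) contains an ethynyl group (-C#CH), which satisfies every atom and bond constraint.
(C) has a vinyl group (-CH=CH2) but the C=C is a double bond; both carbons are CX3, not CX2.
(D) has a nitrile (-C#N) but the triple bond is C#N, not C#C.
So the answer is (B).

B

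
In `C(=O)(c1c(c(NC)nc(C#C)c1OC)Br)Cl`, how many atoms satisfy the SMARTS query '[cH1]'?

The query [cH1] means: aromatic carbon bearing exactly one hydrogen.
Check the 16 heavy atoms by environment: 1× n (aromatic, H0) → no; 5× c (aromatic, H0) → no; 1× N (H1) → no; 2× C (H3) → no; 2× C (H0) → no; 2× O (H0) → no; 1× Cl (H0) → no; 1× C (H1) → no; 1× Br (H0) → no.
No environment satisfies the query, so 0 matching atoms.

0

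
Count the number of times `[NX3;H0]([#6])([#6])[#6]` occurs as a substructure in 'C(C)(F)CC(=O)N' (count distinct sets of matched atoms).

0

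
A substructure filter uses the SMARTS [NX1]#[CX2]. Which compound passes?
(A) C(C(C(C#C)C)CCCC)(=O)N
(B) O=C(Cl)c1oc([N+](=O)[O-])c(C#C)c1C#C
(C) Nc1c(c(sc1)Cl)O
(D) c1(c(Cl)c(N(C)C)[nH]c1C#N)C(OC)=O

D

[NX1]#[CX2] describes a nitrogen triple-bonded to a two-connected carbon (a nitrile).
(A) has a primary amide (-C(=O)NH2) but the nitrogen is NX3, not NX1.
(B) has a nitro group (-[N+](=O)[O-]) but there is no C#N triple bond.
(C) has a primary amino group (-NH2) but the nitrogen is NX3 (three connections), not NX1 triple-bonded.
(D) contains a nitrile (-C#N), which satisfies every atom and bond constraint.
So the answer is (D).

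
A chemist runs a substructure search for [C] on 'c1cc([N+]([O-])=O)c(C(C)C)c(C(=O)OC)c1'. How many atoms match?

The query [C] means: uppercase C matches aliphatic (non-aromatic) carbon only.
Check the 16 heavy atoms by environment: 6× c (aromatic) → no; 1× N (charge +1) → no; 1× O (charge -1) → no; 3× O → no; 5× C → match.
That gives 5 matching atoms.

5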